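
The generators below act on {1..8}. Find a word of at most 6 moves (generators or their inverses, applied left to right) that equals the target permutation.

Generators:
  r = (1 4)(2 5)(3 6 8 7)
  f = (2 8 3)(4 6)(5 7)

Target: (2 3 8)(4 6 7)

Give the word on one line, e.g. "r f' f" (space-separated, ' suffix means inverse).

r f f r' f'

  after r: (1 4)(2 5)(3 6 8 7)
  after f: (1 6 3 4)(2 7)(5 8)
  after f: (1 4)(2 5 3 6)(7 8)
  after r': (5 7 6)
  after f': (2 3 8)(4 6 7)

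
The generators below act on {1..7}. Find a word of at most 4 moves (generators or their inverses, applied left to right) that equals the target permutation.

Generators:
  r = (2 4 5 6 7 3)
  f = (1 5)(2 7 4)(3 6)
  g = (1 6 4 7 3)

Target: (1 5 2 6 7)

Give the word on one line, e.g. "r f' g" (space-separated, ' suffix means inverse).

  after r: (2 4 5 6 7 3)
  after g: (1 6 3 2 7)(4 5)
  after r': (1 5 2 6 7)

r g r'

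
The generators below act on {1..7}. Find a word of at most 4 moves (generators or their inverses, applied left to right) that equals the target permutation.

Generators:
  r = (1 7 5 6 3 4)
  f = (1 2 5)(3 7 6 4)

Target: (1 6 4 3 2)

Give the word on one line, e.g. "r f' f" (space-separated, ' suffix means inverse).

r' r' f f

  after r': (1 4 3 6 5 7)
  after r': (1 3 5)(4 6 7)
  after f: (1 7 3)(2 5)
  after f: (1 6 4 3 2)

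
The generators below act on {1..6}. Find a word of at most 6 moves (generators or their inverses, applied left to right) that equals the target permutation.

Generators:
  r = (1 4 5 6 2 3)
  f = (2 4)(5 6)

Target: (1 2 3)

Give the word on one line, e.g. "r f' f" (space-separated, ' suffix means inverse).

f r' f r'

  after f: (2 4)(5 6)
  after r': (1 3 2)(4 6)
  after f: (1 3 4 5 6 2)
  after r': (1 2 3)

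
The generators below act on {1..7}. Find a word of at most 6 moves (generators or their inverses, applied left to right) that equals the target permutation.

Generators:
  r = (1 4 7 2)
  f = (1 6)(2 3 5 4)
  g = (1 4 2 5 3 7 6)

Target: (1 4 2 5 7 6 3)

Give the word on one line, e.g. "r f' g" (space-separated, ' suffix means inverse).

r' g' g' r

  after r': (1 2 7 4)
  after g': (1 4 6 7)(2 3 5)
  after g': (2 5 4 7 6 3)
  after r: (1 4 2 5 7 6 3)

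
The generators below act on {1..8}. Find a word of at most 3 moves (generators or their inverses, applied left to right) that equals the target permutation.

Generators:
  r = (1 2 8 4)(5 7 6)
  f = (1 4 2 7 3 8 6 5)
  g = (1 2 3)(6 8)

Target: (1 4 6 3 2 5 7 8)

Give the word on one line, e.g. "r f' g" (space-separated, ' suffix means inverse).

f r f

  after f: (1 4 2 7 3 8 6 5)
  after r: (2 6 7 3 4 8 5)
  after f: (1 4 6 3 2 5 7 8)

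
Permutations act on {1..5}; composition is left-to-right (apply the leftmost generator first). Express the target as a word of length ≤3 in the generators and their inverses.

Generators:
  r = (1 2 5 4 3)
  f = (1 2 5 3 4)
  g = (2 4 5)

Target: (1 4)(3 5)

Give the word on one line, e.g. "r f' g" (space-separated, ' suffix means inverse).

f g' g'

  after f: (1 2 5 3 4)
  after g': (1 5 3 2 4)
  after g': (1 4)(3 5)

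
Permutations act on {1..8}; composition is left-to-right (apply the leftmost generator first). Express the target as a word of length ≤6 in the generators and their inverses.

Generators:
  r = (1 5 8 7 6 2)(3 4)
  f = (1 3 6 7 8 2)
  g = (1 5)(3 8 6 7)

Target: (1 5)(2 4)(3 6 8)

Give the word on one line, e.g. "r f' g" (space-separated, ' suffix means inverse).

g' r' g' g' r

  after g': (1 5)(3 7 6 8)
  after r': (2 6 5)(3 8 4)
  after g': (1 5 2 8 4 7 6)
  after g': (2 3 7 8 4 6 5)
  after r: (1 5)(2 4)(3 6 8)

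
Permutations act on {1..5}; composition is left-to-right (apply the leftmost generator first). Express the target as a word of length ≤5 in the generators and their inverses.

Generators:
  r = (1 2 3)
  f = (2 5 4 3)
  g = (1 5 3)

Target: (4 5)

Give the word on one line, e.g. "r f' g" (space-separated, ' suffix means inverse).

  after r: (1 2 3)
  after g': (1 2 5)
  after r': (2 5 3)
  after f': (4 5)

r g' r' f'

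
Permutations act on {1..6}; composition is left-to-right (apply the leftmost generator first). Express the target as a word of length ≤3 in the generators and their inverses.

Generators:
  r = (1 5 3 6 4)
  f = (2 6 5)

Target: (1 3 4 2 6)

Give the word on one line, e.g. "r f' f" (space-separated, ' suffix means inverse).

r r f

  after r: (1 5 3 6 4)
  after r: (1 3 4 5 6)
  after f: (1 3 4 2 6)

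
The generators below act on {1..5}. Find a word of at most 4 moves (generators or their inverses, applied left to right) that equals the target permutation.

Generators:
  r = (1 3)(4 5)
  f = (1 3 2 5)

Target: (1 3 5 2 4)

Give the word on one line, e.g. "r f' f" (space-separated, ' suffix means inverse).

f r f

  after f: (1 3 2 5)
  after r: (2 4 5 3)
  after f: (1 3 5 2 4)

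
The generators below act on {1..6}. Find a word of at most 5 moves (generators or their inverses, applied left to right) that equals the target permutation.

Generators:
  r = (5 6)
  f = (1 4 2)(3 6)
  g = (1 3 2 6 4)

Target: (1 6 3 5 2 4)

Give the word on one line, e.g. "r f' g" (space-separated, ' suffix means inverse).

  after f: (1 4 2)(3 6)
  after r': (1 4 2)(3 5 6)
  after g: (2 3 5 4 6)
  after g: (1 3 5)
  after f': (1 6 3 5 2 4)

f r' g g f'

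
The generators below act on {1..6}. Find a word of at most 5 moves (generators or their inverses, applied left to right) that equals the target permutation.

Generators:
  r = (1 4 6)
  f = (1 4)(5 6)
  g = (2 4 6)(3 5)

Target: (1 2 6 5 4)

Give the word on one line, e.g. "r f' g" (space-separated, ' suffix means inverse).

  after f': (1 4)(5 6)
  after g': (1 2 6 3 5 4)
  after g': (1 6 5 2 4)
  after g': (1 4)(3 5 6)
  after g': (1 2 6 5 4)

f' g' g' g' g'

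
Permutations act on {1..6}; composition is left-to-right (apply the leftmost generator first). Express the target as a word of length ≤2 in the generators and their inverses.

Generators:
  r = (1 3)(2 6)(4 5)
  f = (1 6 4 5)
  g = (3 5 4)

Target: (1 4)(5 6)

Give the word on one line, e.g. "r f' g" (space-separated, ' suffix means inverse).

  after f: (1 6 4 5)
  after f: (1 4)(5 6)

f f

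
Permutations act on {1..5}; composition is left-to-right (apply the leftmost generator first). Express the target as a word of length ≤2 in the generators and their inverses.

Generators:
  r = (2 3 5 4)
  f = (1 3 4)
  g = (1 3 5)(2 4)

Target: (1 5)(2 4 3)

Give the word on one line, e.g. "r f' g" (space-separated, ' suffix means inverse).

f g

  after f: (1 3 4)
  after g: (1 5)(2 4 3)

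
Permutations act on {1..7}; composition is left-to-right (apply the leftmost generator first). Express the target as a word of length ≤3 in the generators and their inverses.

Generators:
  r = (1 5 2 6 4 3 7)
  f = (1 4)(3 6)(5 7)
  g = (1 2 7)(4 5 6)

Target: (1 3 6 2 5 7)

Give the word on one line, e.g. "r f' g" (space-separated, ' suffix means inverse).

  after f': (1 4)(3 6)(5 7)
  after r: (1 3 4 5)(2 6 7)
  after g': (1 3 6 2 5 7)

f' r g'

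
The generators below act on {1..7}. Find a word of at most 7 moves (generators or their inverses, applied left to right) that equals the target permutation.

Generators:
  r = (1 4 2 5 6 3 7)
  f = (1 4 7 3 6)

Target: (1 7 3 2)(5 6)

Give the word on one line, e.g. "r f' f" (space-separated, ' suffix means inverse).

  after f: (1 4 7 3 6)
  after f: (1 7 6 4 3)
  after r: (2 5 6)(3 4 7)
  after r: (1 4)(2 6 5 3)
  after f: (1 7 3 2)(5 6)

f f r r f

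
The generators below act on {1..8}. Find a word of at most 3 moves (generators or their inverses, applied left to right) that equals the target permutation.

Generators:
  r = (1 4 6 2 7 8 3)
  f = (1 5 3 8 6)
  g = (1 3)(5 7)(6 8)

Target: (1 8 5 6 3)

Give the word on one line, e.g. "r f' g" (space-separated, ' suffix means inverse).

  after f': (1 6 8 3 5)
  after f': (1 8 5 6 3)

f' f'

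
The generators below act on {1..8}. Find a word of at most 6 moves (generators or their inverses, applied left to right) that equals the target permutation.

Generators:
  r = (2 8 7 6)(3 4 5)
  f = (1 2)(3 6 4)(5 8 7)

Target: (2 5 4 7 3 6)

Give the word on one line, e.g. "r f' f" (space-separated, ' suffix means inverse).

  after r: (2 8 7 6)(3 4 5)
  after f': (1 2 5 4 7 3 6)
  after f': (2 7 4 8 5 6)
  after f': (1 2 8 7 6)(3 4 5)
  after f': (2 5 4 7 3 6)

r f' f' f' f'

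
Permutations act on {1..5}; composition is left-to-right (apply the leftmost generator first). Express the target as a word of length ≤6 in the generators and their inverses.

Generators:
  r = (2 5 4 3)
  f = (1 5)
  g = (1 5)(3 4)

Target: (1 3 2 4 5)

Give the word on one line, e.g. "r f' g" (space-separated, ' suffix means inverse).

  after g': (1 5)(3 4)
  after f': (3 4)
  after f': (1 5)(3 4)
  after r': (1 2 3 5)
  after r': (1 3 2 4 5)

g' f' f' r' r'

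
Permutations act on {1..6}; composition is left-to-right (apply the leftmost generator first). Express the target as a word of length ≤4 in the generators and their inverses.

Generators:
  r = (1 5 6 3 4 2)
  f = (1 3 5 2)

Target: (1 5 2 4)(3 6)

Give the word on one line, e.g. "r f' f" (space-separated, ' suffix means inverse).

r' f'

  after r': (1 2 4 3 6 5)
  after f': (1 5 2 4)(3 6)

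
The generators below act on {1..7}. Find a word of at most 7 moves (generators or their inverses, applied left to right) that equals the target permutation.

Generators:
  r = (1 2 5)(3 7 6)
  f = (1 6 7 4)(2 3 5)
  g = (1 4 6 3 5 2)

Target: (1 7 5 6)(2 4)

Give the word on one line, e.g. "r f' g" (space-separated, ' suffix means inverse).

r' g g f f

  after r': (1 5 2)(3 6 7)
  after g: (1 2 4 6 7 5)
  after g: (2 6 7)(3 5 4)
  after f: (1 6 4 5)(2 7 3)
  after f: (1 7 5 6)(2 4)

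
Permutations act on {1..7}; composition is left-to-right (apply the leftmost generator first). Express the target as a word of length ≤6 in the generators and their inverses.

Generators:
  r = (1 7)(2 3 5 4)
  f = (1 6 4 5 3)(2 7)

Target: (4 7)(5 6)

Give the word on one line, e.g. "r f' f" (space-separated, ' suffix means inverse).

  after f: (1 6 4 5 3)(2 7)
  after r: (1 6 2)(3 7)
  after r: (1 6 3)(2 7 5 4)
  after f': (4 7)(5 6)

f r r f'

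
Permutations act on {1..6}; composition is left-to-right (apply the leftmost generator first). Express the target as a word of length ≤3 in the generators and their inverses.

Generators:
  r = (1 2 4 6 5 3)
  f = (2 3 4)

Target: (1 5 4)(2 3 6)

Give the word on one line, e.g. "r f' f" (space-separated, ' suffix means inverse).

  after r': (1 3 5 6 4 2)
  after r': (1 5 4)(2 3 6)

r' r'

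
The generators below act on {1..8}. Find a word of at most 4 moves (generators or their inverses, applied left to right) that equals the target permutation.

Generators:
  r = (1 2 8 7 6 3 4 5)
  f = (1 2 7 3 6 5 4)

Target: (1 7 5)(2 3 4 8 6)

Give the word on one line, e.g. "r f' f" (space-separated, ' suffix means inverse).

f r r

  after f: (1 2 7 3 6 5 4)
  after r: (1 8 7 4 2 6)
  after r: (1 7 5)(2 3 4 8 6)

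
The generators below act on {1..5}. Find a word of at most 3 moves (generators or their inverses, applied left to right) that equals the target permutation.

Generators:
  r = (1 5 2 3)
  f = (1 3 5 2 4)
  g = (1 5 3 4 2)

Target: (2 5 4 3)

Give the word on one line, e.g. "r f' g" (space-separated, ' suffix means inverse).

  after r: (1 5 2 3)
  after g': (2 5 4 3)

r g'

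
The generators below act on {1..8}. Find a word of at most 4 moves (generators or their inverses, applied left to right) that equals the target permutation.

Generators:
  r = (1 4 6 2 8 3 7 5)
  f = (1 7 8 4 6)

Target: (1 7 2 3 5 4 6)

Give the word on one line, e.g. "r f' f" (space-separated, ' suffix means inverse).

  after f: (1 7 8 4 6)
  after f: (1 8 6 7 4)
  after r: (1 3 7 6 5)(2 8)
  after r: (1 7 2 3 5 4 6)

f f r r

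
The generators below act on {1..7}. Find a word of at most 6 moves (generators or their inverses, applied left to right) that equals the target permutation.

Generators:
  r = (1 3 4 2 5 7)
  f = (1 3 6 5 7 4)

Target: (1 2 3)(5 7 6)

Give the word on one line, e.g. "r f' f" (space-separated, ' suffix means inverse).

r f f r'

  after r: (1 3 4 2 5 7)
  after f: (1 6 5 4 2 7 3)
  after f: (1 5)(2 4)(6 7)
  after r': (1 2 3)(5 7 6)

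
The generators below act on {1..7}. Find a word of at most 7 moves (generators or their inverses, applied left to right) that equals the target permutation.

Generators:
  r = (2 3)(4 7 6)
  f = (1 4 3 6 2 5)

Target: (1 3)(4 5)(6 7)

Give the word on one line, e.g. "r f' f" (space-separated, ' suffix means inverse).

f f f f r

  after f: (1 4 3 6 2 5)
  after f: (1 3 2)(4 6 5)
  after f: (1 6)(2 4)(3 5)
  after f: (1 2 3)(4 5 6)
  after r: (1 3)(4 5)(6 7)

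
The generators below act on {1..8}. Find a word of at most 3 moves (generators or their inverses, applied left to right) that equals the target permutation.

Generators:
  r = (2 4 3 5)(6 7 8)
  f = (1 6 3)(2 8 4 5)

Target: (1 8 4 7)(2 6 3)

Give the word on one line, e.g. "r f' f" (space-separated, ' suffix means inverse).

  after f': (1 3 6)(2 5 4 8)
  after r': (1 4 7 6)(2 3 8 5)
  after f': (1 8 4 7)(2 6 3)

f' r' f'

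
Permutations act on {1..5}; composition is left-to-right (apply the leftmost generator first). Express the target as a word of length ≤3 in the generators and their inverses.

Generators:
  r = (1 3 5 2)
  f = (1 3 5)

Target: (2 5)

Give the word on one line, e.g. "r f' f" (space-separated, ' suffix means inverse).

f r'

  after f: (1 3 5)
  after r': (2 5)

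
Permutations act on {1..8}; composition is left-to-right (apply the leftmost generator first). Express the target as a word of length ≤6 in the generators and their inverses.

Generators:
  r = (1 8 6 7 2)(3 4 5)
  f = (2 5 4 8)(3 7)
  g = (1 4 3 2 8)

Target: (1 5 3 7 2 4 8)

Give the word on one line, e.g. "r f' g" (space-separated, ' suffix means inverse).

  after f': (2 8 4 5)(3 7)
  after g': (1 8)(3 7 4 5)
  after f: (1 2 5 7 8)
  after f: (1 5 3 7 2 4 8)

f' g' f f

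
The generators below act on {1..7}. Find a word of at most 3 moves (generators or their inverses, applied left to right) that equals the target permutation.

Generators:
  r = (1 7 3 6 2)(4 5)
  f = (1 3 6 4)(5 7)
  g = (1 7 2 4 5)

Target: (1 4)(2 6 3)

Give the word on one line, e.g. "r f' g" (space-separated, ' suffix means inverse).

  after r': (1 2 6 3 7)(4 5)
  after g: (1 4)(2 6 3)

r' g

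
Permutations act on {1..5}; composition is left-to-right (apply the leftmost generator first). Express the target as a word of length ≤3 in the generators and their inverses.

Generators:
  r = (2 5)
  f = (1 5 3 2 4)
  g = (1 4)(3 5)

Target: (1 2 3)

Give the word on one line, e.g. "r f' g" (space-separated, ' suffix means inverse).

g f'

  after g: (1 4)(3 5)
  after f': (1 2 3)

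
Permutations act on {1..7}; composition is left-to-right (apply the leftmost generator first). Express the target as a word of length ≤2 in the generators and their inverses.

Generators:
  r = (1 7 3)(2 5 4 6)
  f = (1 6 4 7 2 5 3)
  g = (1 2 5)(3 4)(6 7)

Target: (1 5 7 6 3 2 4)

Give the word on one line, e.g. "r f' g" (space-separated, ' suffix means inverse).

  after f': (1 3 5 2 7 4 6)
  after f': (1 5 7 6 3 2 4)

f' f'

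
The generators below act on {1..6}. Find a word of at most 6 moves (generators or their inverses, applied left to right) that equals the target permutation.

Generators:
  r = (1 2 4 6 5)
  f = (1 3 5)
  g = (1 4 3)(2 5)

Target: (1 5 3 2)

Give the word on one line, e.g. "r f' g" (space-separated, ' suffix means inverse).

f g g g f

  after f: (1 3 5)
  after g: (2 5 4 3)
  after g: (1 4)(3 5)
  after g: (1 3 2 5)
  after f: (1 5 3 2)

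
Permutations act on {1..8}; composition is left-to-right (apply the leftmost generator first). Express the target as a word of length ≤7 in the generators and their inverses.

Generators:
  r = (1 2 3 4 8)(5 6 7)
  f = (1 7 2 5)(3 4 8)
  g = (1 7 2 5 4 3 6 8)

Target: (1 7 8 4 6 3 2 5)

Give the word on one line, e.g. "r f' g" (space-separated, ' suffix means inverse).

f f g f' f'

  after f: (1 7 2 5)(3 4 8)
  after f: (1 2)(3 8 4)(5 7)
  after g: (1 5 2 7 4 6 8 3)
  after f': (1 2)(3 5 7)(4 6)
  after f': (1 7 8 4 6 3 2 5)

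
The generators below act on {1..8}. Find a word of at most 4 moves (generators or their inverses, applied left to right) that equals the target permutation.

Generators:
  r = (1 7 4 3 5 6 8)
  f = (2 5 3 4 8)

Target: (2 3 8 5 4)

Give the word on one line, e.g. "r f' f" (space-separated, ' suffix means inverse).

f f

  after f: (2 5 3 4 8)
  after f: (2 3 8 5 4)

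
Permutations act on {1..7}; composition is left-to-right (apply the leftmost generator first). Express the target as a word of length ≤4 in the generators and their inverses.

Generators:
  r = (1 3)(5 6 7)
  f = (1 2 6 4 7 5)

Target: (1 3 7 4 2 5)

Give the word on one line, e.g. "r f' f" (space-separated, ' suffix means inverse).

r f' f'

  after r: (1 3)(5 6 7)
  after f': (1 3 5 2)(4 6)
  after f': (1 3 7 4 2 5)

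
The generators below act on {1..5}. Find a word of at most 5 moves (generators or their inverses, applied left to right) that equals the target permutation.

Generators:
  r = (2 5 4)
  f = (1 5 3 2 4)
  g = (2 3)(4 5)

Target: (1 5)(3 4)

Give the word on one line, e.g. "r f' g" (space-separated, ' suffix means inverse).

  after g': (2 3)(4 5)
  after f: (1 5)(3 4)
  after g: (1 4 2 3 5)
  after g: (1 5)(3 4)

g' f g g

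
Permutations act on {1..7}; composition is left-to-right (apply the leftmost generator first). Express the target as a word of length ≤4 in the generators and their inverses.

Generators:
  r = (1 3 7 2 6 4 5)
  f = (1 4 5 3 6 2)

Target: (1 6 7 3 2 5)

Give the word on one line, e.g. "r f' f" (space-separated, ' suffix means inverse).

  after f: (1 4 5 3 6 2)
  after r': (1 6 7 3 2 5)

f r'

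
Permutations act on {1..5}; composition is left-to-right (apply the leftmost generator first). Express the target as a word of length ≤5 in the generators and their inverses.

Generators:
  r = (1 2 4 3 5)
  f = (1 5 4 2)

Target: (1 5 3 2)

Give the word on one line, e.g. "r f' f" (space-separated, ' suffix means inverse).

  after r: (1 2 4 3 5)
  after f: (3 4)
  after r': (1 5 3 2)

r f r'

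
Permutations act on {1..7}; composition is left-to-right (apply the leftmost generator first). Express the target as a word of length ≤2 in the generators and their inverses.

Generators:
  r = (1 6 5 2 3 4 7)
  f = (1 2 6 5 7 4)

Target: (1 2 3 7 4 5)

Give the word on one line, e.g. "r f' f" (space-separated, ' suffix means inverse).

  after r: (1 6 5 2 3 4 7)
  after f': (1 2 3 7 4 5)

r f'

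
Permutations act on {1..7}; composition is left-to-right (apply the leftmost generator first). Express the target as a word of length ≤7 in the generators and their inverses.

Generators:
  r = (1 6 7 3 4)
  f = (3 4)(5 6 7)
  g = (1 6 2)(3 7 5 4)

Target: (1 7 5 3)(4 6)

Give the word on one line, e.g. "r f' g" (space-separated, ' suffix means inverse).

  after r': (1 4 3 7 6)
  after g: (1 3 5 4 7 2)
  after f: (1 4 5 3 6 7 2)
  after g': (1 5 4 7 6 3)
  after f': (1 7 5 3)(4 6)

r' g f g' f'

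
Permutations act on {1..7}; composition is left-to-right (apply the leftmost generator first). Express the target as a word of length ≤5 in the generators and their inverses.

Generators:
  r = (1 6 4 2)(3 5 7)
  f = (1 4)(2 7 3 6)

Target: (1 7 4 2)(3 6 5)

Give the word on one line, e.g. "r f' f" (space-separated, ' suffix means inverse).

r' r' f r' f

  after r': (1 2 4 6)(3 7 5)
  after r': (1 4)(2 6)(3 5 7)
  after f: (3 5)(6 7)
  after r': (1 2 4 6 5 7)
  after f: (1 7 4 2)(3 6 5)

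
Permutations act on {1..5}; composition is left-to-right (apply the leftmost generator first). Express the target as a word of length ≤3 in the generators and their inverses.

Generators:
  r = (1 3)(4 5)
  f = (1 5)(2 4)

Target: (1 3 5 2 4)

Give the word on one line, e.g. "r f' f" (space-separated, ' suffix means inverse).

r f'

  after r: (1 3)(4 5)
  after f': (1 3 5 2 4)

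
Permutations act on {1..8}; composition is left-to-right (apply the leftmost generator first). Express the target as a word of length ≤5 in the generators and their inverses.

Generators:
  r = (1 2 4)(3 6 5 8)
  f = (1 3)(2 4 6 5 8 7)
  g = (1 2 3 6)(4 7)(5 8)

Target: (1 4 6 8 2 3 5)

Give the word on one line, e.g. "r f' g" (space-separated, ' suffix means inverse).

  after r: (1 2 4)(3 6 5 8)
  after r: (1 4 2)(3 5)(6 8)
  after g': (1 7 4)(2 6 5)(3 8)
  after g': (1 4 6 8 2 3 5)

r r g' g'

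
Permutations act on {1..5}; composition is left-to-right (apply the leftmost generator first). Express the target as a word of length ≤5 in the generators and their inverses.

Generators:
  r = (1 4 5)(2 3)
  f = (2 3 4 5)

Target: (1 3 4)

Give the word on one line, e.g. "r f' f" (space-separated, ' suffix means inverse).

f r' r' f'

  after f: (2 3 4 5)
  after r': (1 5 3)
  after r': (1 4)(2 3 5)
  after f': (1 3 4)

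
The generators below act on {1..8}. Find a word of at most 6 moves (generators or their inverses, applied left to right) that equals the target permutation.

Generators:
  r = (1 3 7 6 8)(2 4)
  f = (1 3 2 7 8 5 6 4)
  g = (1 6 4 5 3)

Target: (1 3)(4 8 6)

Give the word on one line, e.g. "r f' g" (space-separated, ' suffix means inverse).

r' f g' f g'

  after r': (1 8 6 7 3)(2 4)
  after f: (1 5 6 8 4 7 2)
  after g': (1 4 7 2 3 5)(6 8)
  after f: (3 6 5)(4 8)
  after g': (1 3)(4 8 6)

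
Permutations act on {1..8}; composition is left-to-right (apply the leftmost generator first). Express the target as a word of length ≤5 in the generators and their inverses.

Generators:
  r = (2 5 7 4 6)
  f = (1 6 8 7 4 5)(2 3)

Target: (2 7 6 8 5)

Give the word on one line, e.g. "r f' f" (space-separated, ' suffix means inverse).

f f r f' f'

  after f: (1 6 8 7 4 5)(2 3)
  after f: (1 8 4)(5 6 7)
  after r: (1 8 6 4)(2 5)
  after f': (1 6 7 8)(2 4 5 3)
  after f': (2 7 6 8 5)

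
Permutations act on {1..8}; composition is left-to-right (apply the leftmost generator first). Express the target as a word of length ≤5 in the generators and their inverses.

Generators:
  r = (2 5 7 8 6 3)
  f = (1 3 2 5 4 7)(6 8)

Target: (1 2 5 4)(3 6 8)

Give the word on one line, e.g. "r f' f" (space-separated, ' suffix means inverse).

r' f f

  after r': (2 3 6 8 7 5)
  after f: (1 3 8)(4 7)
  after f: (1 2 5 4)(3 6 8)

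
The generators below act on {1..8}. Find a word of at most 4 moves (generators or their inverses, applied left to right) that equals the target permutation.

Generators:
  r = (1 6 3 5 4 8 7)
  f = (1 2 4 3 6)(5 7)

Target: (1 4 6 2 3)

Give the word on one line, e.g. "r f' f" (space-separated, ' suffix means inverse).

f f

  after f: (1 2 4 3 6)(5 7)
  after f: (1 4 6 2 3)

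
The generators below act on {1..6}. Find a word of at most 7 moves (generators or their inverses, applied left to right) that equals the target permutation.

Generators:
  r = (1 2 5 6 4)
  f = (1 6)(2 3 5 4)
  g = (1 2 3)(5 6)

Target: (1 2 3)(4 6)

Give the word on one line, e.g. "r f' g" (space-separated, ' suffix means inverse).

f r' f' g r

  after f: (1 6)(2 3 5 4)
  after r': (1 5 6 4)(2 3)
  after f': (1 3 4 6 5)
  after g: (2 3 4 5)
  after r: (1 2 3)(4 6)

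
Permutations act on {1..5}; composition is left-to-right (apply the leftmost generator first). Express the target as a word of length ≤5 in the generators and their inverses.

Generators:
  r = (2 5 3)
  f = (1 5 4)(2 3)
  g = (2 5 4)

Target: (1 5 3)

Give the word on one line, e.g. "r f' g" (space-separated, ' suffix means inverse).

  after f: (1 5 4)(2 3)
  after g': (1 2 3 4)
  after g': (1 4)(2 3 5)
  after f': (1 5 3)

f g' g' f'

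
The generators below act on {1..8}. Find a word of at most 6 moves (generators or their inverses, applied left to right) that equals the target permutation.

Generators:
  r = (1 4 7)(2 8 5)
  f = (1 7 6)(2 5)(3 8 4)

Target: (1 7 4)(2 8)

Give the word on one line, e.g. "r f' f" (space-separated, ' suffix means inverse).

f' f' f' r'

  after f': (1 6 7)(2 5)(3 4 8)
  after f': (1 7 6)(3 8 4)
  after f': (2 5)
  after r': (1 7 4)(2 8)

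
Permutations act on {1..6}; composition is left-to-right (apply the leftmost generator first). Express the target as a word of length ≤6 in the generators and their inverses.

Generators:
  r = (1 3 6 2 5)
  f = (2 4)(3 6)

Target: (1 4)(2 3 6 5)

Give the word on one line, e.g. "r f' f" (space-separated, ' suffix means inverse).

r f' r f' r

  after r: (1 3 6 2 5)
  after f': (1 6 4 2 5)
  after r: (1 2)(3 6 4 5)
  after f': (1 4 5 6 2)
  after r: (1 4)(2 3 6 5)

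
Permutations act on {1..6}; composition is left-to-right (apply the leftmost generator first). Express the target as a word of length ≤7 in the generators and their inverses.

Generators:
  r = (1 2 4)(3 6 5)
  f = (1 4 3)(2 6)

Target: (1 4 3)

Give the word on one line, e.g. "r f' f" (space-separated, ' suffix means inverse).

  after f': (1 3 4)(2 6)
  after f': (1 4 3)
  after r': (1 2)(3 4 5 6)
  after r': (2 4 6 5 3)
  after r': (1 4 3)

f' f' r' r' r'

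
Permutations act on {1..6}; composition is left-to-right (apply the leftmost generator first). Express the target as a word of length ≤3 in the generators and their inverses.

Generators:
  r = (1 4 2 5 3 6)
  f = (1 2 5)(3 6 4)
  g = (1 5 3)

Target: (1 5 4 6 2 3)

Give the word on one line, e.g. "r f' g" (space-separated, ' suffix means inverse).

  after f: (1 2 5)(3 6 4)
  after r: (1 5 4 6 2 3)

f r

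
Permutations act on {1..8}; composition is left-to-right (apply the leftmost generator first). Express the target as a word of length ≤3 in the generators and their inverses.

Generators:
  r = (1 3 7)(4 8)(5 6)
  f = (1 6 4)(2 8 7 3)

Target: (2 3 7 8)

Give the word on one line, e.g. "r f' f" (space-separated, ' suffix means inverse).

f f f

  after f: (1 6 4)(2 8 7 3)
  after f: (1 4 6)(2 7)(3 8)
  after f: (2 3 7 8)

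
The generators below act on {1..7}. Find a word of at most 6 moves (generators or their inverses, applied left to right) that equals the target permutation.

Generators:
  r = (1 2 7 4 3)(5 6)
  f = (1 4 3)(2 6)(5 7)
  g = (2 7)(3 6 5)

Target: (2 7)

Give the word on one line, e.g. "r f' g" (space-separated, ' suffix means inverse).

g f r f g

  after g: (2 7)(3 6 5)
  after f: (1 4 3 2 5)(6 7)
  after r: (1 3 7 5 2 6 4)
  after f: (3 5 6)
  after g: (2 7)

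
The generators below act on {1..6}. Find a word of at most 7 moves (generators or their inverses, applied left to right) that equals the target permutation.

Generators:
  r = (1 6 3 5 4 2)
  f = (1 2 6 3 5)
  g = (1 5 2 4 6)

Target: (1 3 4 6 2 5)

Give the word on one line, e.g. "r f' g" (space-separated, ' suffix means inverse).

g f' r' f g

  after g: (1 5 2 4 6)
  after f': (1 3 6 5)(2 4)
  after r': (1 6 3)(2 5)
  after f: (1 3 2)(5 6)
  after g: (1 3 4 6 2 5)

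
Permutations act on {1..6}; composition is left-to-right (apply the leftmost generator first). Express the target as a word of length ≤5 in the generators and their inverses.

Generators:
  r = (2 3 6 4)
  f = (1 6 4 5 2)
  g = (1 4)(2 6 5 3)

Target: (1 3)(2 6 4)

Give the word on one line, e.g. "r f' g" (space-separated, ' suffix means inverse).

  after f: (1 6 4 5 2)
  after r': (1 3 2)(4 5)
  after f: (1 3)(2 6 4)

f r' f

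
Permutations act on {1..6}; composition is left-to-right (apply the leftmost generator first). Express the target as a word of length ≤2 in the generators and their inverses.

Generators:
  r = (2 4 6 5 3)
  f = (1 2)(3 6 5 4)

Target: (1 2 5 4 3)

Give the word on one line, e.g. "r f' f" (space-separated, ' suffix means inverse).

  after r: (2 4 6 5 3)
  after f': (1 2 5 4 3)

r f'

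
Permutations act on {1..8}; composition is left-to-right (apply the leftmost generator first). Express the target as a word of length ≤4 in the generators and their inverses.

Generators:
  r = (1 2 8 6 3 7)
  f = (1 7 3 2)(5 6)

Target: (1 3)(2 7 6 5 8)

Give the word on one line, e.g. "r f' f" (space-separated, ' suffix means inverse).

f r'

  after f: (1 7 3 2)(5 6)
  after r': (1 3)(2 7 6 5 8)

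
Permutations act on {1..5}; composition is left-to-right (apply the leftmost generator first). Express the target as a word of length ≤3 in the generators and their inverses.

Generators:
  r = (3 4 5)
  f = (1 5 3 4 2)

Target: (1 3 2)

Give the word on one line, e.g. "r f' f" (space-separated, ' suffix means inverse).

r f r

  after r: (3 4 5)
  after f: (1 5 4 3 2)
  after r: (1 3 2)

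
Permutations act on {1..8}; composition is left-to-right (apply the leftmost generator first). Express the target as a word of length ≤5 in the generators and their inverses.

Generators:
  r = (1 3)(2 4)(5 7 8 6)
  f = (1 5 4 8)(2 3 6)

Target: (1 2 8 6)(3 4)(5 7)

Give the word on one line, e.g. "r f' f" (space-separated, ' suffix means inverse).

  after f: (1 5 4 8)(2 3 6)
  after f: (1 4)(2 6 3)(5 8)
  after r': (1 2 8 6)(3 4)(5 7)

f f r'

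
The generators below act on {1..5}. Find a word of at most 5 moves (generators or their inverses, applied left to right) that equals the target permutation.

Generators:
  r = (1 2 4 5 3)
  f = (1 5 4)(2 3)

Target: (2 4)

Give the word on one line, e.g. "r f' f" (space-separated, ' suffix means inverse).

  after f': (1 4 5)(2 3)
  after r': (1 2 5 3)
  after r': (2 4)

f' r' r'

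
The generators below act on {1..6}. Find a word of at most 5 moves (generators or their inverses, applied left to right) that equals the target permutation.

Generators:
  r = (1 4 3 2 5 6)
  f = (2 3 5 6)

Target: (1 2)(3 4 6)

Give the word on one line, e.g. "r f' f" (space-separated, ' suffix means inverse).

f f r r f'

  after f: (2 3 5 6)
  after f: (2 5)(3 6)
  after r: (1 4 3)(2 6)
  after r: (1 3 4 2)(5 6)
  after f': (1 2)(3 4 6)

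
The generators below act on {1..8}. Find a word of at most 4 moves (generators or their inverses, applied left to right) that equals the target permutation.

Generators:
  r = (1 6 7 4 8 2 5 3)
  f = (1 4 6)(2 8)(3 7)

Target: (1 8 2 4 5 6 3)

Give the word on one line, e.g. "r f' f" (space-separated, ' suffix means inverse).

f r f r'

  after f: (1 4 6)(2 8)(3 7)
  after r: (1 8 5 3 4 7)
  after f: (1 2 8 5 7 4 3 6)
  after r': (1 8 2 4 5 6 3)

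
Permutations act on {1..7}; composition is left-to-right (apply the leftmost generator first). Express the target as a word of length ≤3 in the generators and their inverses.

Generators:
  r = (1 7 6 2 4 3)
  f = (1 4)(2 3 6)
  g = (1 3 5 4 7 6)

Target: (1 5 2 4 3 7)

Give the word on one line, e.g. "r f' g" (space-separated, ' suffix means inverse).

  after f: (1 4)(2 3 6)
  after g': (1 5 3 7 4 6 2)
  after f': (1 5 2 4 3 7)

f g' f'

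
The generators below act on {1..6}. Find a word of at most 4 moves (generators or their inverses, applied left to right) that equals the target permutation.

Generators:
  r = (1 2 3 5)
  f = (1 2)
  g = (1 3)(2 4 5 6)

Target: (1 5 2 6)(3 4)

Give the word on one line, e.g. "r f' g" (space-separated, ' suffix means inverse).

f' g' r' g'

  after f': (1 2)
  after g': (1 6 5 4 2 3)
  after r': (1 6 3 5 4)
  after g': (1 5 2 6)(3 4)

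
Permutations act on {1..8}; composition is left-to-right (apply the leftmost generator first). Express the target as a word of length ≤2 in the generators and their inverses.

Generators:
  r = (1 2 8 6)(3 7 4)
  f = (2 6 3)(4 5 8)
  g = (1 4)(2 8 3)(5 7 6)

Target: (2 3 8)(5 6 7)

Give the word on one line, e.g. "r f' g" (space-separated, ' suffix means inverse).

  after g: (1 4)(2 8 3)(5 7 6)
  after g: (2 3 8)(5 6 7)

g g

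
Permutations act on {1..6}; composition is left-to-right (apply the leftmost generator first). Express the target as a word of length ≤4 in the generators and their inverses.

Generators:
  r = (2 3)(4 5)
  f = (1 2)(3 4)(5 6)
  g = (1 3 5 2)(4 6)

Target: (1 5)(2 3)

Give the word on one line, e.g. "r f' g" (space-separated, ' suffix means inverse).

  after g: (1 3 5 2)(4 6)
  after g: (1 5)(2 3)

g g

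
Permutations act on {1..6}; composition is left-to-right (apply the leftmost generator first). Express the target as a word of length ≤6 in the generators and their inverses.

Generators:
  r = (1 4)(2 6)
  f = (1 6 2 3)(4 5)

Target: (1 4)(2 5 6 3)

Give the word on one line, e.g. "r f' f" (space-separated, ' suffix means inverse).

  after r: (1 4)(2 6)
  after f': (1 5 4 3 2)
  after r': (1 5)(2 4 3 6)
  after f: (1 4)(2 5 6 3)

r f' r' f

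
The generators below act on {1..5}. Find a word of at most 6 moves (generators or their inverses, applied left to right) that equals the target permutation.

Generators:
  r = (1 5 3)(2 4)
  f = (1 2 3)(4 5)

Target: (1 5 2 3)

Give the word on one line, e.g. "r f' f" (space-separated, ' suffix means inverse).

  after r: (1 5 3)(2 4)
  after f: (1 4 3 2 5)
  after r: (1 2 3 4)
  after f: (1 3 5 4 2)
  after r': (1 5 2 3)

r f r f r'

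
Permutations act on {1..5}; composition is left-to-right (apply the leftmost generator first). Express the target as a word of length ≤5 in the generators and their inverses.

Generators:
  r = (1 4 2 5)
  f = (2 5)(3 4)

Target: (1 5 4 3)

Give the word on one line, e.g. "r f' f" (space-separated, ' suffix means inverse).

  after r: (1 4 2 5)
  after r: (1 2)(4 5)
  after f: (1 5 3 4 2)
  after r': (1 2 5 3)
  after f: (1 5 4 3)

r r f r' f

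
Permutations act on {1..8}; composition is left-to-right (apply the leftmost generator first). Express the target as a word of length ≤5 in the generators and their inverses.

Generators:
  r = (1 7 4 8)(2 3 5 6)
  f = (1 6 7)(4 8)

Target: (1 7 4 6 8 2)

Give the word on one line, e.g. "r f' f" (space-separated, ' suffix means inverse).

  after f: (1 6 7)(4 8)
  after r': (1 5 3 2 6)(7 8)
  after f': (1 5 3 2)(4 8 6 7)
  after r: (1 6 4)(2 7 8)
  after f: (1 7 4 6 8 2)

f r' f' r f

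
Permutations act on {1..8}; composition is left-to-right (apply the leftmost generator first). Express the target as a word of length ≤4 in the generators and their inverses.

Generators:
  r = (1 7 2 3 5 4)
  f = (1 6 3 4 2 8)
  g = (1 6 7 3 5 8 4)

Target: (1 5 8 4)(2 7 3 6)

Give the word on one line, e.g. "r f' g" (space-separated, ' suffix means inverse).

g' r' f

  after g': (1 4 8 5 3 7 6)
  after r': (1 5 2 7 6 4 8 3)
  after f: (1 5 8 4)(2 7 3 6)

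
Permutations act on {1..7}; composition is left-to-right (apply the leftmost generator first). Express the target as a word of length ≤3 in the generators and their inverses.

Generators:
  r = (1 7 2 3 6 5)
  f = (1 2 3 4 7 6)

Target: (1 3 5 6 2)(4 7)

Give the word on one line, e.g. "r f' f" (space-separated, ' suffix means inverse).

r r f

  after r: (1 7 2 3 6 5)
  after r: (1 2 6)(3 5 7)
  after f: (1 3 5 6 2)(4 7)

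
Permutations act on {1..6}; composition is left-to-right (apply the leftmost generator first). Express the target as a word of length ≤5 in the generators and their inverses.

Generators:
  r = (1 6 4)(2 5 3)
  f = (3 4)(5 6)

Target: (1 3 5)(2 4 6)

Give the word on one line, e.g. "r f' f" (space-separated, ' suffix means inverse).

  after f': (3 4)(5 6)
  after r': (1 4 5)(2 3 6)
  after f': (1 3 5)(2 4 6)

f' r' f'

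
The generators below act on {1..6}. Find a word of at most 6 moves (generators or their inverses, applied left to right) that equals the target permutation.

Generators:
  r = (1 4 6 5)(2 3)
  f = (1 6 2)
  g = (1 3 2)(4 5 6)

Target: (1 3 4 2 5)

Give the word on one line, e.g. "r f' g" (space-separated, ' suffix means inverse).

  after r': (1 5 6 4)(2 3)
  after g: (1 6 5 4 3)
  after f: (1 2)(3 6 5 4)
  after r': (1 3 4 2 5)

r' g f r'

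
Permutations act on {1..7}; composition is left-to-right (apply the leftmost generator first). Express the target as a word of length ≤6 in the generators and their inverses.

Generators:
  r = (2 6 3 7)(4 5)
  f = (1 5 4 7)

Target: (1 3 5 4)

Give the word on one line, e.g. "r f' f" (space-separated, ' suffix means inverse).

  after f: (1 5 4 7)
  after r: (1 4 2 6 3 7)
  after f: (1 7 5 4 2 6 3)
  after r': (1 3)(4 7)
  after f: (1 3 5 4)

f r f r' f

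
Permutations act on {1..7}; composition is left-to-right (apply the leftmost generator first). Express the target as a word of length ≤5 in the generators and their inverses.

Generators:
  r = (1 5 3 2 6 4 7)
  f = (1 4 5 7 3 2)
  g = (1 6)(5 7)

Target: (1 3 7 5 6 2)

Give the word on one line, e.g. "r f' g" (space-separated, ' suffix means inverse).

r' f' g g r

  after r': (1 7 4 6 2 3 5)
  after f': (1 5 2 7)(3 4 6)
  after g: (1 7 6 3 4)(2 5)
  after g: (1 5 2 7)(3 4 6)
  after r: (1 3 7 5 6 2)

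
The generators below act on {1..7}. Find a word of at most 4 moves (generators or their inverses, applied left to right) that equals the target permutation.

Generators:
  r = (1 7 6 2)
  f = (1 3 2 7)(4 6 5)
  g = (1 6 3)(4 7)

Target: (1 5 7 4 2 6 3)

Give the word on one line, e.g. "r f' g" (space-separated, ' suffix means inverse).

  after g: (1 6 3)(4 7)
  after f: (1 5 4)(2 7 6)
  after r': (1 5 4 2)
  after g: (1 5 7 4 2 6 3)

g f r' g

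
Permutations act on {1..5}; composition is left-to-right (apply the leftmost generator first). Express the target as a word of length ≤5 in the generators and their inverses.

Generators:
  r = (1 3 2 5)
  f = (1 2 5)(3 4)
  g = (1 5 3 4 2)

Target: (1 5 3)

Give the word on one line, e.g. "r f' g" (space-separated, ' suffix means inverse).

  after r': (1 5 2 3)
  after g': (2 5 4 3)
  after f': (1 5 3)

r' g' f'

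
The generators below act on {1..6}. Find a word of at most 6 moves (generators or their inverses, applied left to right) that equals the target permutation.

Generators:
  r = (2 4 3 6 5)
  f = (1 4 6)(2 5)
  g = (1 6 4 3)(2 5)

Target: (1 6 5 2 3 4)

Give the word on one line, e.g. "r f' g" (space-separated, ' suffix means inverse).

  after r: (2 4 3 6 5)
  after g: (1 6 2 3 4)
  after f: (2 3 6 5)
  after f: (1 4 6 2 3)
  after f: (1 6 5 2 3 4)

r g f f f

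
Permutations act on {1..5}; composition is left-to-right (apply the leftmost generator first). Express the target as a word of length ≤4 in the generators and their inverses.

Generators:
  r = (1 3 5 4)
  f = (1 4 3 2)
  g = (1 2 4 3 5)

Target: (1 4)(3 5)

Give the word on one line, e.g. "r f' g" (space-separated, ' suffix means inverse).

  after f: (1 4 3 2)
  after f: (1 3)(2 4)
  after g': (1 4)(3 5)

f f g'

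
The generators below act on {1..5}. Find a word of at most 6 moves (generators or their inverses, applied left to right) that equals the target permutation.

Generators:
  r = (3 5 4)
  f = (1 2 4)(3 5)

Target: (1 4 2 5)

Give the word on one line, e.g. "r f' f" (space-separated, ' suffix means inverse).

f r' f' f'

  after f: (1 2 4)(3 5)
  after r': (1 2 5 4)
  after f': (2 3 5)
  after f': (1 4 2 5)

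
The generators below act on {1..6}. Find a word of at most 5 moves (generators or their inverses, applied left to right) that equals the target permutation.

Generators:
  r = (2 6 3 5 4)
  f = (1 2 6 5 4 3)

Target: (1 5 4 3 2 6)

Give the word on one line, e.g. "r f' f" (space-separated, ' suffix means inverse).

r r f f f

  after r: (2 6 3 5 4)
  after r: (2 3 4 6 5)
  after f: (1 2)(4 5 6)
  after f: (1 6 3)
  after f: (1 5 4 3 2 6)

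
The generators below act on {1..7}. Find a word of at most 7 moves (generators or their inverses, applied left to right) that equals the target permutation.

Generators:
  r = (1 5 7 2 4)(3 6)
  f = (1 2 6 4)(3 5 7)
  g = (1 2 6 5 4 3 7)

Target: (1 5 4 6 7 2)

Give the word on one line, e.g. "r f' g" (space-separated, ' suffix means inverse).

  after f': (1 4 6 2)(3 7 5)
  after f': (1 6)(2 4)(3 5 7)
  after g': (1 2 5 3 6 7 4)
  after f: (1 6 3 4 2 7)
  after g: (1 5 4 6 7 2)

f' f' g' f g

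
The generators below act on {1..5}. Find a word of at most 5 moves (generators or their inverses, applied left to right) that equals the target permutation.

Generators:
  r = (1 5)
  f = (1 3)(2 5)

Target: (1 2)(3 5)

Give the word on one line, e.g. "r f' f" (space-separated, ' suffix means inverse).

  after r': (1 5)
  after f: (1 2 5 3)
  after r': (1 2)(3 5)

r' f r'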